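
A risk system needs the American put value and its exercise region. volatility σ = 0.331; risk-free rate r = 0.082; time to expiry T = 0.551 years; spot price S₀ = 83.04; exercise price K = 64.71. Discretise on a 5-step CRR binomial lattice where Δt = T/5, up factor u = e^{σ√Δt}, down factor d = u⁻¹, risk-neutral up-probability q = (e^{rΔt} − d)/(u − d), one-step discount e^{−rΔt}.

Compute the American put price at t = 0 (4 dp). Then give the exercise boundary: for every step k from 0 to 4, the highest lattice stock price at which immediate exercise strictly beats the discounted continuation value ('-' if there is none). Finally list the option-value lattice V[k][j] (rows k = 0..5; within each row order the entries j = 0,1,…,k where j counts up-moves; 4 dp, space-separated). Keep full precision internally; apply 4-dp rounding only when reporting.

price = 1.1517
boundary = - - - - 53.5065
tree:
1.1517
2.1059 0.2689
3.7807 0.5581 0.0000
6.6224 1.1583 0.0000 0.0000
11.2035 2.4040 0.0000 0.0000 0.0000
16.7713 4.9891 0.0000 0.0000 0.0000 0.0000

Δt=0.11020, u=1.11614, d=0.89594, q=0.51378, disc=e^(-rΔt)=0.99100
k=5 terminal: V=max(K-S,0) → 16.7713 4.9891 0.0000 0.0000 0.0000 0.0000
k=4: j=0 S=53.5065 intr=11.2035 cont=10.6214 V=11.2035[EX]; j=1 S=66.6572 intr=0.0000 cont=2.4040 V=2.4040[hold]; j=2 S=83.0400 intr=0.0000 cont=0.0000 V=0.0000[hold]; j=3 S=103.4494 intr=0.0000 cont=0.0000 V=0.0000[hold]; j=4 S=128.8750 intr=0.0000 cont=0.0000 V=0.0000[hold]  S*(4)=53.5065
k=3: j=0 S=59.7209 intr=4.9891 cont=6.6224 V=6.6224[hold]; j=1 S=74.3990 intr=0.0000 cont=1.1583 V=1.1583[hold]; j=2 S=92.6846 intr=0.0000 cont=0.0000 V=0.0000[hold]; j=3 S=115.4644 intr=0.0000 cont=0.0000 V=0.0000[hold]  S*(3)=-
k=2: j=0 S=66.6572 intr=0.0000 cont=3.7807 V=3.7807[hold]; j=1 S=83.0400 intr=0.0000 cont=0.5581 V=0.5581[hold]; j=2 S=103.4494 intr=0.0000 cont=0.0000 V=0.0000[hold]  S*(2)=-
k=1: j=0 S=74.3990 intr=0.0000 cont=2.1059 V=2.1059[hold]; j=1 S=92.6846 intr=0.0000 cont=0.2689 V=0.2689[hold]  S*(1)=-
k=0: j=0 S=83.0400 intr=0.0000 cont=1.1517 V=1.1517[hold]  S*(0)=-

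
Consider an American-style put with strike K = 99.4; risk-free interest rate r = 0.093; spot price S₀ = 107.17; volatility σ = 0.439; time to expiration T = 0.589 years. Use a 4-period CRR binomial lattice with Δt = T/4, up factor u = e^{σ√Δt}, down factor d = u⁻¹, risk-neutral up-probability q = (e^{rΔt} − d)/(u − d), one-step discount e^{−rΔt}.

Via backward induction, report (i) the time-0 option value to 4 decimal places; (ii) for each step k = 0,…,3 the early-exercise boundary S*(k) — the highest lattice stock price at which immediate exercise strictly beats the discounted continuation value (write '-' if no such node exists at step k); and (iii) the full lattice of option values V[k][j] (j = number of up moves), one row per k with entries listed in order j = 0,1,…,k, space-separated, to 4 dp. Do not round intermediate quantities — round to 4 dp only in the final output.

price = 8.3170
boundary = - - 76.5160 64.6535
tree:
8.3170
14.0677 2.7665
22.8840 5.5950 0.0000
34.7465 11.3153 0.0000 0.0000
44.7700 22.8840 0.0000 0.0000 0.0000

params: Δt=0.14725 u=1.18348 d=0.84497 q=0.49872 e^(-rΔt)=0.98640
t_4 payoffs: 44.7700 22.8840 0.0000 0.0000 0.0000
t_3: node(3,0) S=64.6535 payoff=34.7465 vs cont=33.3946 → 34.7465 [stop]  node(3,1) S=90.5551 payoff=8.8449 vs cont=11.3153 → 11.3153 [wait]  node(3,2) S=126.8334 payoff=0.0000 vs cont=0.0000 → 0.0000 [wait]  node(3,3) S=177.6457 payoff=0.0000 vs cont=0.0000 → 0.0000 [wait]  ⇒ S*(3)=64.6535
t_2: node(2,0) S=76.5160 payoff=22.8840 vs cont=22.7473 → 22.8840 [stop]  node(2,1) S=107.1700 payoff=0.0000 vs cont=5.5950 → 5.5950 [wait]  node(2,2) S=150.1047 payoff=0.0000 vs cont=0.0000 → 0.0000 [wait]  ⇒ S*(2)=76.5160
t_1: node(1,0) S=90.5551 payoff=8.8449 vs cont=14.0677 → 14.0677 [wait]  node(1,1) S=126.8334 payoff=0.0000 vs cont=2.7665 → 2.7665 [wait]  ⇒ S*(1)=-
t_0: node(0,0) S=107.1700 payoff=0.0000 vs cont=8.3170 → 8.3170 [wait]  ⇒ S*(0)=-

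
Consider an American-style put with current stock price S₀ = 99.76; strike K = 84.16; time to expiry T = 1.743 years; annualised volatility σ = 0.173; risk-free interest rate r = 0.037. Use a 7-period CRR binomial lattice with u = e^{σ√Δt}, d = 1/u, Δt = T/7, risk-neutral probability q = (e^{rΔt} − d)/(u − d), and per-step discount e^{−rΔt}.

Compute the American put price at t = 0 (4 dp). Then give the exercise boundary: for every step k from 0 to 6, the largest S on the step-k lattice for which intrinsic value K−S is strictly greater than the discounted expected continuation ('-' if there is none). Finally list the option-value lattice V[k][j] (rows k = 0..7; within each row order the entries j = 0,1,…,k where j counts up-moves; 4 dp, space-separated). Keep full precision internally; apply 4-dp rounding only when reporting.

Δt=0.24900  u=1.09016  d=0.91729  q=0.53197  discount=0.99083
step 7 (expiry): payoffs max(K−S,0) = 29.6448 19.3712 7.1614 0.0000 0.0000 0.0000 0.0000 0.0000
step 6: (k=6,j=0): S=59.4304, (K−S)⁺=24.7296, hold=23.9578 ⇒ V=24.7296 exercise | (k=6,j=1): S=70.6304, (K−S)⁺=13.5296, hold=12.7578 ⇒ V=13.5296 exercise | (k=6,j=2): S=83.9410, (K−S)⁺=0.2190, hold=3.3210 ⇒ V=3.3210 continue | (k=6,j=3): S=99.7600, (K−S)⁺=0.0000, hold=0.0000 ⇒ V=0.0000 continue | (k=6,j=4): S=118.5602, (K−S)⁺=0.0000, hold=0.0000 ⇒ V=0.0000 continue | (k=6,j=5): S=140.9034, (K−S)⁺=0.0000, hold=0.0000 ⇒ V=0.0000 continue | (k=6,j=6): S=167.4573, (K−S)⁺=0.0000, hold=0.0000 ⇒ V=0.0000 continue  boundary S*=70.6304
step 5: (k=5,j=0): S=64.7888, (K−S)⁺=19.3712, hold=18.5994 ⇒ V=19.3712 exercise | (k=5,j=1): S=76.9986, (K−S)⁺=7.1614, hold=8.0247 ⇒ V=8.0247 continue | (k=5,j=2): S=91.5093, (K−S)⁺=0.0000, hold=1.5401 ⇒ V=1.5401 continue | (k=5,j=3): S=108.7546, (K−S)⁺=0.0000, hold=0.0000 ⇒ V=0.0000 continue | (k=5,j=4): S=129.2499, (K−S)⁺=0.0000, hold=0.0000 ⇒ V=0.0000 continue | (k=5,j=5): S=153.6076, (K−S)⁺=0.0000, hold=0.0000 ⇒ V=0.0000 continue  boundary S*=64.7888
step 4: (k=4,j=0): S=70.6304, (K−S)⁺=13.5296, hold=13.2128 ⇒ V=13.5296 exercise | (k=4,j=1): S=83.9410, (K−S)⁺=0.2190, hold=4.5331 ⇒ V=4.5331 continue | (k=4,j=2): S=99.7600, (K−S)⁺=0.0000, hold=0.7142 ⇒ V=0.7142 continue | (k=4,j=3): S=118.5602, (K−S)⁺=0.0000, hold=0.0000 ⇒ V=0.0000 continue | (k=4,j=4): S=140.9034, (K−S)⁺=0.0000, hold=0.0000 ⇒ V=0.0000 continue  boundary S*=70.6304
step 3: (k=3,j=0): S=76.9986, (K−S)⁺=7.1614, hold=8.6635 ⇒ V=8.6635 continue | (k=3,j=1): S=91.5093, (K−S)⁺=0.0000, hold=2.4786 ⇒ V=2.4786 continue | (k=3,j=2): S=108.7546, (K−S)⁺=0.0000, hold=0.3312 ⇒ V=0.3312 continue | (k=3,j=3): S=129.2499, (K−S)⁺=0.0000, hold=0.0000 ⇒ V=0.0000 continue  boundary S*=-
step 2: (k=2,j=0): S=83.9410, (K−S)⁺=0.2190, hold=5.3240 ⇒ V=5.3240 continue | (k=2,j=1): S=99.7600, (K−S)⁺=0.0000, hold=1.3240 ⇒ V=1.3240 continue | (k=2,j=2): S=118.5602, (K−S)⁺=0.0000, hold=0.1536 ⇒ V=0.1536 continue  boundary S*=-
step 1: (k=1,j=0): S=91.5093, (K−S)⁺=0.0000, hold=3.1668 ⇒ V=3.1668 continue | (k=1,j=1): S=108.7546, (K−S)⁺=0.0000, hold=0.6949 ⇒ V=0.6949 continue  boundary S*=-
step 0: (k=0,j=0): S=99.7600, (K−S)⁺=0.0000, hold=1.8348 ⇒ V=1.8348 continue  boundary S*=-

price = 1.8348
boundary = - - - - 70.6304 64.7888 70.6304
tree:
1.8348
3.1668 0.6949
5.3240 1.3240 0.1536
8.6635 2.4786 0.3312 0.0000
13.5296 4.5331 0.7142 0.0000 0.0000
19.3712 8.0247 1.5401 0.0000 0.0000 0.0000
24.7296 13.5296 3.3210 0.0000 0.0000 0.0000 0.0000
29.6448 19.3712 7.1614 0.0000 0.0000 0.0000 0.0000 0.0000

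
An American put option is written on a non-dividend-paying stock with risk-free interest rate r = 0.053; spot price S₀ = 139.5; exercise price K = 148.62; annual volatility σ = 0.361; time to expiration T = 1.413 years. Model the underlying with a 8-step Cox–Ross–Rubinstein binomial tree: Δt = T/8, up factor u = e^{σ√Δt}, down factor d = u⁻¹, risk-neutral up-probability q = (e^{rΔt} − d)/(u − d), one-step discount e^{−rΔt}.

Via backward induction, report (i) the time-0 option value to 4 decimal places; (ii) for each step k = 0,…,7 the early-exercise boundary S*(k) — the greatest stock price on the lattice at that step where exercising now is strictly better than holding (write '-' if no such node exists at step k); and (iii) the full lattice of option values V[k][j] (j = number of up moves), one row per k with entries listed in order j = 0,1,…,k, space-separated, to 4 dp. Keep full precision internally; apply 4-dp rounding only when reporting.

Δt=0.17663  u=1.16383  d=0.85923  q=0.49302  discount=0.99068
step 8 (expiry): payoffs max(K−S,0) = 107.1765 92.4847 72.5847 45.6301 9.1200 0.0000 0.0000 0.0000 0.0000
step 7: (k=7,j=0): S=48.2332, (K−S)⁺=100.3868, hold=99.0020 ⇒ V=100.3868 exercise | (k=7,j=1): S=65.3320, (K−S)⁺=83.2880, hold=81.9033 ⇒ V=83.2880 exercise | (k=7,j=2): S=88.4922, (K−S)⁺=60.1278, hold=58.7430 ⇒ V=60.1278 exercise | (k=7,j=3): S=119.8628, (K−S)⁺=28.7572, hold=27.3724 ⇒ V=28.7572 exercise | (k=7,j=4): S=162.3543, (K−S)⁺=0.0000, hold=4.5806 ⇒ V=4.5806 continue | (k=7,j=5): S=219.9092, (K−S)⁺=0.0000, hold=0.0000 ⇒ V=0.0000 continue | (k=7,j=6): S=297.8673, (K−S)⁺=0.0000, hold=0.0000 ⇒ V=0.0000 continue | (k=7,j=7): S=403.4616, (K−S)⁺=0.0000, hold=0.0000 ⇒ V=0.0000 continue  boundary S*=119.8628
step 6: (k=6,j=0): S=56.1353, (K−S)⁺=92.4847, hold=91.1000 ⇒ V=92.4847 exercise | (k=6,j=1): S=76.0353, (K−S)⁺=72.5847, hold=71.1999 ⇒ V=72.5847 exercise | (k=6,j=2): S=102.9899, (K−S)⁺=45.6301, hold=44.2453 ⇒ V=45.6301 exercise | (k=6,j=3): S=139.5000, (K−S)⁺=9.1200, hold=16.6807 ⇒ V=16.6807 continue | (k=6,j=4): S=188.9529, (K−S)⁺=0.0000, hold=2.3006 ⇒ V=2.3006 continue | (k=6,j=5): S=255.9370, (K−S)⁺=0.0000, hold=0.0000 ⇒ V=0.0000 continue | (k=6,j=6): S=346.6670, (K−S)⁺=0.0000, hold=0.0000 ⇒ V=0.0000 continue  boundary S*=102.9899
step 5: (k=5,j=0): S=65.3320, (K−S)⁺=83.2880, hold=81.9033 ⇒ V=83.2880 exercise | (k=5,j=1): S=88.4922, (K−S)⁺=60.1278, hold=58.7430 ⇒ V=60.1278 exercise | (k=5,j=2): S=119.8628, (K−S)⁺=28.7572, hold=31.0653 ⇒ V=31.0653 continue | (k=5,j=3): S=162.3543, (K−S)⁺=0.0000, hold=9.5017 ⇒ V=9.5017 continue | (k=5,j=4): S=219.9092, (K−S)⁺=0.0000, hold=1.1555 ⇒ V=1.1555 continue | (k=5,j=5): S=297.8673, (K−S)⁺=0.0000, hold=0.0000 ⇒ V=0.0000 continue  boundary S*=88.4922
step 4: (k=4,j=0): S=76.0353, (K−S)⁺=72.5847, hold=71.1999 ⇒ V=72.5847 exercise | (k=4,j=1): S=102.9899, (K−S)⁺=45.6301, hold=45.3726 ⇒ V=45.6301 exercise | (k=4,j=2): S=139.5000, (K−S)⁺=9.1200, hold=20.2436 ⇒ V=20.2436 continue | (k=4,j=3): S=188.9529, (K−S)⁺=0.0000, hold=5.3367 ⇒ V=5.3367 continue | (k=4,j=4): S=255.9370, (K−S)⁺=0.0000, hold=0.5804 ⇒ V=0.5804 continue  boundary S*=102.9899
step 3: (k=3,j=0): S=88.4922, (K−S)⁺=60.1278, hold=58.7430 ⇒ V=60.1278 exercise | (k=3,j=1): S=119.8628, (K−S)⁺=28.7572, hold=32.8055 ⇒ V=32.8055 continue | (k=3,j=2): S=162.3543, (K−S)⁺=0.0000, hold=12.7740 ⇒ V=12.7740 continue | (k=3,j=3): S=219.9092, (K−S)⁺=0.0000, hold=2.9638 ⇒ V=2.9638 continue  boundary S*=88.4922
step 2: (k=2,j=0): S=102.9899, (K−S)⁺=45.6301, hold=46.2226 ⇒ V=46.2226 continue | (k=2,j=1): S=139.5000, (K−S)⁺=9.1200, hold=22.7159 ⇒ V=22.7159 continue | (k=2,j=2): S=188.9529, (K−S)⁺=0.0000, hold=7.8634 ⇒ V=7.8634 continue  boundary S*=-
step 1: (k=1,j=0): S=119.8628, (K−S)⁺=28.7572, hold=34.3106 ⇒ V=34.3106 continue | (k=1,j=1): S=162.3543, (K−S)⁺=0.0000, hold=15.2499 ⇒ V=15.2499 continue  boundary S*=-
step 0: (k=0,j=0): S=139.5000, (K−S)⁺=9.1200, hold=24.6812 ⇒ V=24.6812 continue  boundary S*=-

price = 24.6812
boundary = - - - 88.4922 102.9899 88.4922 102.9899 119.8628
tree:
24.6812
34.3106 15.2499
46.2226 22.7159 7.8634
60.1278 32.8055 12.7740 2.9638
72.5847 45.6301 20.2436 5.3367 0.5804
83.2880 60.1278 31.0653 9.5017 1.1555 0.0000
92.4847 72.5847 45.6301 16.6807 2.3006 0.0000 0.0000
100.3868 83.2880 60.1278 28.7572 4.5806 0.0000 0.0000 0.0000
107.1765 92.4847 72.5847 45.6301 9.1200 0.0000 0.0000 0.0000 0.0000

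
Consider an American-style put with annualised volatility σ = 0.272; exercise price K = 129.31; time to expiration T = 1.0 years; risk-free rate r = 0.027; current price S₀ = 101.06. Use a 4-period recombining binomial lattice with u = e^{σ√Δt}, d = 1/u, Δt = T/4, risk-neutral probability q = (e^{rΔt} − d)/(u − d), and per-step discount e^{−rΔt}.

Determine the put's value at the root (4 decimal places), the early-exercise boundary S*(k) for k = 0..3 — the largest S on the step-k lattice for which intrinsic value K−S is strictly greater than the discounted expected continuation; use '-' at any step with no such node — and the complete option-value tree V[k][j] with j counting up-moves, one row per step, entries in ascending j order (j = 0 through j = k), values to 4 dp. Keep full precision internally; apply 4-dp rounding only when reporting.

params: Δt=0.25000 u=1.14568 d=0.87284 q=0.49088 e^(-rΔt)=0.99327
t_4 payoffs: 70.6526 52.3170 28.2500 0.0000 0.0000
t_3: node(3,0) S=67.2028 payoff=62.1072 vs cont=61.2373 → 62.1072 [stop]  node(3,1) S=88.2095 payoff=41.1005 vs cont=40.2306 → 41.1005 [stop]  node(3,2) S=115.7826 payoff=13.5274 vs cont=14.2860 → 14.2860 [wait]  node(3,3) S=151.9748 payoff=0.0000 vs cont=0.0000 → 0.0000 [wait]  ⇒ S*(3)=88.2095
t_2: node(2,0) S=76.9930 payoff=52.3170 vs cont=51.4471 → 52.3170 [stop]  node(2,1) S=101.0600 payoff=28.2500 vs cont=27.7500 → 28.2500 [stop]  node(2,2) S=132.6500 payoff=0.0000 vs cont=7.2244 → 7.2244 [wait]  ⇒ S*(2)=101.0600
t_1: node(1,0) S=88.2095 payoff=41.1005 vs cont=40.2306 → 41.1005 [stop]  node(1,1) S=115.7826 payoff=13.5274 vs cont=17.8084 → 17.8084 [wait]  ⇒ S*(1)=88.2095
t_0: node(0,0) S=101.0600 payoff=28.2500 vs cont=29.4674 → 29.4674 [wait]  ⇒ S*(0)=-

price = 29.4674
boundary = - 88.2095 101.0600 88.2095
tree:
29.4674
41.1005 17.8084
52.3170 28.2500 7.2244
62.1072 41.1005 14.2860 0.0000
70.6526 52.3170 28.2500 0.0000 0.0000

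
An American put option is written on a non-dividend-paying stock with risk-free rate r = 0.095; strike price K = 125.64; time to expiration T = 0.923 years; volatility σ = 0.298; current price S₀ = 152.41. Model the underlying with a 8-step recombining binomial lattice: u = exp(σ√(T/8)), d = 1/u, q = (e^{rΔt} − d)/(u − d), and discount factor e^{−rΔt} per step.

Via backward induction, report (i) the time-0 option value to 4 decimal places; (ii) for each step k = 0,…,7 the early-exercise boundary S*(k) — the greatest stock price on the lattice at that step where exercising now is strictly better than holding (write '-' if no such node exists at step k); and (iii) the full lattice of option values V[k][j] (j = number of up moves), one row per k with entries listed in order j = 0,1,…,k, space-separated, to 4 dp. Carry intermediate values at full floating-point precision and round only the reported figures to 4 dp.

price = 3.4583
boundary = - - - - 101.6656 91.8785 101.6656 112.4952
tree:
3.4583
5.8689 1.3846
9.7081 2.5737 0.3549
15.5598 4.7015 0.7333 0.0255
23.9744 8.3938 1.5128 0.0547 0.0000
33.7615 14.5196 3.1159 0.1174 0.0000 0.0000
42.6063 23.9744 6.4061 0.2521 0.0000 0.0000 0.0000
50.5997 33.7615 13.1448 0.5411 0.0000 0.0000 0.0000 0.0000
57.8236 42.6063 23.9744 1.1617 0.0000 0.0000 0.0000 0.0000 0.0000

Δt=0.11538  u=1.10652  d=0.90373  q=0.52906  discount=0.98910
step 8 (expiry): payoffs max(K−S,0) = 57.8236 42.6063 23.9744 1.1617 0.0000 0.0000 0.0000 0.0000 0.0000
step 7: (k=7,j=0): S=75.0403, (K−S)⁺=50.5997, hold=49.2302 ⇒ V=50.5997 exercise | (k=7,j=1): S=91.8785, (K−S)⁺=33.7615, hold=32.3919 ⇒ V=33.7615 exercise | (k=7,j=2): S=112.4952, (K−S)⁺=13.1448, hold=11.7753 ⇒ V=13.1448 exercise | (k=7,j=3): S=137.7379, (K−S)⁺=0.0000, hold=0.5411 ⇒ V=0.5411 continue | (k=7,j=4): S=168.6449, (K−S)⁺=0.0000, hold=0.0000 ⇒ V=0.0000 continue | (k=7,j=5): S=206.4872, (K−S)⁺=0.0000, hold=0.0000 ⇒ V=0.0000 continue | (k=7,j=6): S=252.8208, (K−S)⁺=0.0000, hold=0.0000 ⇒ V=0.0000 continue | (k=7,j=7): S=309.5513, (K−S)⁺=0.0000, hold=0.0000 ⇒ V=0.0000 continue  boundary S*=112.4952
step 6: (k=6,j=0): S=83.0337, (K−S)⁺=42.6063, hold=41.2368 ⇒ V=42.6063 exercise | (k=6,j=1): S=101.6656, (K−S)⁺=23.9744, hold=22.6048 ⇒ V=23.9744 exercise | (k=6,j=2): S=124.4783, (K−S)⁺=1.1617, hold=6.4061 ⇒ V=6.4061 continue | (k=6,j=3): S=152.4100, (K−S)⁺=0.0000, hold=0.2521 ⇒ V=0.2521 continue | (k=6,j=4): S=186.6093, (K−S)⁺=0.0000, hold=0.0000 ⇒ V=0.0000 continue | (k=6,j=5): S=228.4825, (K−S)⁺=0.0000, hold=0.0000 ⇒ V=0.0000 continue | (k=6,j=6): S=279.7517, (K−S)⁺=0.0000, hold=0.0000 ⇒ V=0.0000 continue  boundary S*=101.6656
step 5: (k=5,j=0): S=91.8785, (K−S)⁺=33.7615, hold=32.3919 ⇒ V=33.7615 exercise | (k=5,j=1): S=112.4952, (K−S)⁺=13.1448, hold=14.5196 ⇒ V=14.5196 continue | (k=5,j=2): S=137.7379, (K−S)⁺=0.0000, hold=3.1159 ⇒ V=3.1159 continue | (k=5,j=3): S=168.6449, (K−S)⁺=0.0000, hold=0.1174 ⇒ V=0.1174 continue | (k=5,j=4): S=206.4872, (K−S)⁺=0.0000, hold=0.0000 ⇒ V=0.0000 continue | (k=5,j=5): S=252.8208, (K−S)⁺=0.0000, hold=0.0000 ⇒ V=0.0000 continue  boundary S*=91.8785
step 4: (k=4,j=0): S=101.6656, (K−S)⁺=23.9744, hold=23.3243 ⇒ V=23.9744 exercise | (k=4,j=1): S=124.4783, (K−S)⁺=1.1617, hold=8.3938 ⇒ V=8.3938 continue | (k=4,j=2): S=152.4100, (K−S)⁺=0.0000, hold=1.5128 ⇒ V=1.5128 continue | (k=4,j=3): S=186.6093, (K−S)⁺=0.0000, hold=0.0547 ⇒ V=0.0547 continue | (k=4,j=4): S=228.4825, (K−S)⁺=0.0000, hold=0.0000 ⇒ V=0.0000 continue  boundary S*=101.6656
step 3: (k=3,j=0): S=112.4952, (K−S)⁺=13.1448, hold=15.5598 ⇒ V=15.5598 continue | (k=3,j=1): S=137.7379, (K−S)⁺=0.0000, hold=4.7015 ⇒ V=4.7015 continue | (k=3,j=2): S=168.6449, (K−S)⁺=0.0000, hold=0.7333 ⇒ V=0.7333 continue | (k=3,j=3): S=206.4872, (K−S)⁺=0.0000, hold=0.0255 ⇒ V=0.0255 continue  boundary S*=-
step 2: (k=2,j=0): S=124.4783, (K−S)⁺=1.1617, hold=9.7081 ⇒ V=9.7081 continue | (k=2,j=1): S=152.4100, (K−S)⁺=0.0000, hold=2.5737 ⇒ V=2.5737 continue | (k=2,j=2): S=186.6093, (K−S)⁺=0.0000, hold=0.3549 ⇒ V=0.3549 continue  boundary S*=-
step 1: (k=1,j=0): S=137.7379, (K−S)⁺=0.0000, hold=5.8689 ⇒ V=5.8689 continue | (k=1,j=1): S=168.6449, (K−S)⁺=0.0000, hold=1.3846 ⇒ V=1.3846 continue  boundary S*=-
step 0: (k=0,j=0): S=152.4100, (K−S)⁺=0.0000, hold=3.4583 ⇒ V=3.4583 continue  boundary S*=-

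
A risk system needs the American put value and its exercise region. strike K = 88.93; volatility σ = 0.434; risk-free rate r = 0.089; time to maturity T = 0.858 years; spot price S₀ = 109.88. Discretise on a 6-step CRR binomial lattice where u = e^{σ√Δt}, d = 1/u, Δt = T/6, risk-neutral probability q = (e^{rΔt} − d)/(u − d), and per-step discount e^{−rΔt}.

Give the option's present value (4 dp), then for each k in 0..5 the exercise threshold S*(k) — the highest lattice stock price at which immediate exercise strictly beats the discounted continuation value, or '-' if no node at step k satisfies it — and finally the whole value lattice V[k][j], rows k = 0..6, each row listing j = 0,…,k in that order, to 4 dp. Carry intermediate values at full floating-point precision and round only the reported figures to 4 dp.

Δt=0.14300  u=1.17835  d=0.84864  q=0.49791  discount=0.98735
step 6 (expiry): payoffs max(K−S,0) = 47.8847 31.9378 9.7953 0.0000 0.0000 0.0000 0.0000
step 5: (k=5,j=0): S=48.3659, (K−S)⁺=40.5641, hold=39.4394 ⇒ V=40.5641 exercise | (k=5,j=1): S=67.1570, (K−S)⁺=21.7730, hold=20.6484 ⇒ V=21.7730 exercise | (k=5,j=2): S=93.2487, (K−S)⁺=0.0000, hold=4.8559 ⇒ V=4.8559 continue | (k=5,j=3): S=129.4775, (K−S)⁺=0.0000, hold=0.0000 ⇒ V=0.0000 continue | (k=5,j=4): S=179.7819, (K−S)⁺=0.0000, hold=0.0000 ⇒ V=0.0000 continue | (k=5,j=5): S=249.6305, (K−S)⁺=0.0000, hold=0.0000 ⇒ V=0.0000 continue  boundary S*=67.1570
step 4: (k=4,j=0): S=56.9922, (K−S)⁺=31.9378, hold=30.8132 ⇒ V=31.9378 exercise | (k=4,j=1): S=79.1347, (K−S)⁺=9.7953, hold=13.1810 ⇒ V=13.1810 continue | (k=4,j=2): S=109.8800, (K−S)⁺=0.0000, hold=2.4073 ⇒ V=2.4073 continue | (k=4,j=3): S=152.5704, (K−S)⁺=0.0000, hold=0.0000 ⇒ V=0.0000 continue | (k=4,j=4): S=211.8468, (K−S)⁺=0.0000, hold=0.0000 ⇒ V=0.0000 continue  boundary S*=56.9922
step 3: (k=3,j=0): S=67.1570, (K−S)⁺=21.7730, hold=22.3128 ⇒ V=22.3128 continue | (k=3,j=1): S=93.2487, (K−S)⁺=0.0000, hold=7.7178 ⇒ V=7.7178 continue | (k=3,j=2): S=129.4775, (K−S)⁺=0.0000, hold=1.1934 ⇒ V=1.1934 continue | (k=3,j=3): S=179.7819, (K−S)⁺=0.0000, hold=0.0000 ⇒ V=0.0000 continue  boundary S*=-
step 2: (k=2,j=0): S=79.1347, (K−S)⁺=9.7953, hold=14.8556 ⇒ V=14.8556 continue | (k=2,j=1): S=109.8800, (K−S)⁺=0.0000, hold=4.4127 ⇒ V=4.4127 continue | (k=2,j=2): S=152.5704, (K−S)⁺=0.0000, hold=0.5916 ⇒ V=0.5916 continue  boundary S*=-
step 1: (k=1,j=0): S=93.2487, (K−S)⁺=0.0000, hold=9.5339 ⇒ V=9.5339 continue | (k=1,j=1): S=129.4775, (K−S)⁺=0.0000, hold=2.4784 ⇒ V=2.4784 continue  boundary S*=-
step 0: (k=0,j=0): S=109.8800, (K−S)⁺=0.0000, hold=5.9447 ⇒ V=5.9447 continue  boundary S*=-

price = 5.9447
boundary = - - - - 56.9922 67.1570
tree:
5.9447
9.5339 2.4784
14.8556 4.4127 0.5916
22.3128 7.7178 1.1934 0.0000
31.9378 13.1810 2.4073 0.0000 0.0000
40.5641 21.7730 4.8559 0.0000 0.0000 0.0000
47.8847 31.9378 9.7953 0.0000 0.0000 0.0000 0.0000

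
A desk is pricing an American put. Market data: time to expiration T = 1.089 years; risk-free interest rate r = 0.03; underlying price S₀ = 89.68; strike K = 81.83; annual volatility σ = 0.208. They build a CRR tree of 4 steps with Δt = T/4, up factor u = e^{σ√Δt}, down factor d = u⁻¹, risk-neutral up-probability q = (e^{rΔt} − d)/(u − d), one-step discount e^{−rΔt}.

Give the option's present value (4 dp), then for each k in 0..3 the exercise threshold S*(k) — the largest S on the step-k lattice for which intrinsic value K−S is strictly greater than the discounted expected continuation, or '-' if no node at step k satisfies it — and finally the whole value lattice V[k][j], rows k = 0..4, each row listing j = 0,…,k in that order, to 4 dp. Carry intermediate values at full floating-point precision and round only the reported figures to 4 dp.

params: Δt=0.27225 u=1.11464 d=0.89715 q=0.51060 e^(-rΔt)=0.99187
t_4 payoffs: 23.7321 9.6481 0.0000 0.0000 0.0000
t_3: node(3,0) S=64.7582 payoff=17.0718 vs cont=16.4062 → 17.0718 [stop]  node(3,1) S=80.4566 payoff=1.3734 vs cont=4.6834 → 4.6834 [wait]  node(3,2) S=99.9607 payoff=0.0000 vs cont=0.0000 → 0.0000 [wait]  node(3,3) S=124.1929 payoff=0.0000 vs cont=0.0000 → 0.0000 [wait]  ⇒ S*(3)=64.7582
t_2: node(2,0) S=72.1819 payoff=9.6481 vs cont=10.6588 → 10.6588 [wait]  node(2,1) S=89.6800 payoff=0.0000 vs cont=2.2734 → 2.2734 [wait]  node(2,2) S=111.4200 payoff=0.0000 vs cont=0.0000 → 0.0000 [wait]  ⇒ S*(2)=-
t_1: node(1,0) S=80.4566 payoff=1.3734 vs cont=6.3253 → 6.3253 [wait]  node(1,1) S=99.9607 payoff=0.0000 vs cont=1.1035 → 1.1035 [wait]  ⇒ S*(1)=-
t_0: node(0,0) S=89.6800 payoff=0.0000 vs cont=3.6293 → 3.6293 [wait]  ⇒ S*(0)=-

price = 3.6293
boundary = - - - 64.7582
tree:
3.6293
6.3253 1.1035
10.6588 2.2734 0.0000
17.0718 4.6834 0.0000 0.0000
23.7321 9.6481 0.0000 0.0000 0.0000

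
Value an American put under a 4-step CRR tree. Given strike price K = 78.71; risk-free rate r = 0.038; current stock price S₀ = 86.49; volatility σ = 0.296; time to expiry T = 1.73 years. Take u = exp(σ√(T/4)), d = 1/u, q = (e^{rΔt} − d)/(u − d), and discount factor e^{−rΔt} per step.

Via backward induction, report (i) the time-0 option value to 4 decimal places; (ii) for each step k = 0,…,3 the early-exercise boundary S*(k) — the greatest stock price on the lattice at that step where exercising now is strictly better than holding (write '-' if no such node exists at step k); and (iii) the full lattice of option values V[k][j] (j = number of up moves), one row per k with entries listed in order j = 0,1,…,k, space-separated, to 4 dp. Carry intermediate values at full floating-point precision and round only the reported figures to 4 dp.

Δt=0.43250  u=1.21490  d=0.82311  q=0.49378  discount=0.98370
step 4 (expiry): payoffs max(K−S,0) = 39.0091 20.1119 0.0000 0.0000 0.0000
step 3: (k=3,j=0): S=48.2327, (K−S)⁺=30.4773, hold=29.1942 ⇒ V=30.4773 exercise | (k=3,j=1): S=71.1909, (K−S)⁺=7.5191, hold=10.0151 ⇒ V=10.0151 continue | (k=3,j=2): S=105.0769, (K−S)⁺=0.0000, hold=0.0000 ⇒ V=0.0000 continue | (k=3,j=3): S=155.0922, (K−S)⁺=0.0000, hold=0.0000 ⇒ V=0.0000 continue  boundary S*=48.2327
step 2: (k=2,j=0): S=58.5981, (K−S)⁺=20.1119, hold=20.0413 ⇒ V=20.1119 exercise | (k=2,j=1): S=86.4900, (K−S)⁺=0.0000, hold=4.9872 ⇒ V=4.9872 continue | (k=2,j=2): S=127.6582, (K−S)⁺=0.0000, hold=0.0000 ⇒ V=0.0000 continue  boundary S*=58.5981
step 1: (k=1,j=0): S=71.1909, (K−S)⁺=7.5191, hold=12.4375 ⇒ V=12.4375 continue | (k=1,j=1): S=105.0769, (K−S)⁺=0.0000, hold=2.4834 ⇒ V=2.4834 continue  boundary S*=-
step 0: (k=0,j=0): S=86.4900, (K−S)⁺=0.0000, hold=7.3997 ⇒ V=7.3997 continue  boundary S*=-

price = 7.3997
boundary = - - 58.5981 48.2327
tree:
7.3997
12.4375 2.4834
20.1119 4.9872 0.0000
30.4773 10.0151 0.0000 0.0000
39.0091 20.1119 0.0000 0.0000 0.0000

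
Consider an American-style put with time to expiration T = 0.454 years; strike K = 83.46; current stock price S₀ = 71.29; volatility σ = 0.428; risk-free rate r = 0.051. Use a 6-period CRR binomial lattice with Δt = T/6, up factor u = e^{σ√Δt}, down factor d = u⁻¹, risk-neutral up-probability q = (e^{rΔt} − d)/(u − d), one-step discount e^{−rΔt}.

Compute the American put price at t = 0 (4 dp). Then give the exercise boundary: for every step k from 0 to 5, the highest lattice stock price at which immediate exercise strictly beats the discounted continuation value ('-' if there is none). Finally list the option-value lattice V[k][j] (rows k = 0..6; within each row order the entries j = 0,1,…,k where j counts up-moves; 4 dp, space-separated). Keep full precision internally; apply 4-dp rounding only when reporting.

params: Δt=0.07567 u=1.12494 d=0.88893 q=0.48698 e^(-rΔt)=0.99615
t_6 payoffs: 48.2841 38.9450 27.1264 12.1700 0.0000 0.0000 0.0000
t_5: node(5,0) S=39.5709 payoff=43.8891 vs cont=43.5676 → 43.8891 [stop]  node(5,1) S=50.0768 payoff=33.3832 vs cont=33.0617 → 33.3832 [stop]  node(5,2) S=63.3721 payoff=20.0879 vs cont=19.7665 → 20.0879 [stop]  node(5,3) S=80.1972 payoff=3.2628 vs cont=6.2194 → 6.2194 [wait]  node(5,4) S=101.4893 payoff=0.0000 vs cont=0.0000 → 0.0000 [wait]  node(5,5) S=128.4344 payoff=0.0000 vs cont=0.0000 → 0.0000 [wait]  ⇒ S*(5)=63.3721
t_4: node(4,0) S=44.5150 payoff=38.9450 vs cont=38.6235 → 38.9450 [stop]  node(4,1) S=56.3336 payoff=27.1264 vs cont=26.8049 → 27.1264 [stop]  node(4,2) S=71.2900 payoff=12.1700 vs cont=13.2828 → 13.2828 [wait]  node(4,3) S=90.2173 payoff=0.0000 vs cont=3.1783 → 3.1783 [wait]  node(4,4) S=114.1697 payoff=0.0000 vs cont=0.0000 → 0.0000 [wait]  ⇒ S*(4)=56.3336
t_3: node(3,0) S=50.0768 payoff=33.3832 vs cont=33.0617 → 33.3832 [stop]  node(3,1) S=63.3721 payoff=20.0879 vs cont=20.3063 → 20.3063 [wait]  node(3,2) S=80.1972 payoff=3.2628 vs cont=8.3299 → 8.3299 [wait]  node(3,3) S=101.4893 payoff=0.0000 vs cont=1.6243 → 1.6243 [wait]  ⇒ S*(3)=50.0768
t_2: node(2,0) S=56.3336 payoff=27.1264 vs cont=26.9109 → 27.1264 [stop]  node(2,1) S=71.2900 payoff=12.1700 vs cont=14.4182 → 14.4182 [wait]  node(2,2) S=90.2173 payoff=0.0000 vs cont=5.0449 → 5.0449 [wait]  ⇒ S*(2)=56.3336
t_1: node(1,0) S=63.3721 payoff=20.0879 vs cont=20.8571 → 20.8571 [wait]  node(1,1) S=80.1972 payoff=3.2628 vs cont=9.8156 → 9.8156 [wait]  ⇒ S*(1)=-
t_0: node(0,0) S=71.2900 payoff=12.1700 vs cont=15.4204 → 15.4204 [wait]  ⇒ S*(0)=-

price = 15.4204
boundary = - - 56.3336 50.0768 56.3336 63.3721
tree:
15.4204
20.8571 9.8156
27.1264 14.4182 5.0449
33.3832 20.3063 8.3299 1.6243
38.9450 27.1264 13.2828 3.1783 0.0000
43.8891 33.3832 20.0879 6.2194 0.0000 0.0000
48.2841 38.9450 27.1264 12.1700 0.0000 0.0000 0.0000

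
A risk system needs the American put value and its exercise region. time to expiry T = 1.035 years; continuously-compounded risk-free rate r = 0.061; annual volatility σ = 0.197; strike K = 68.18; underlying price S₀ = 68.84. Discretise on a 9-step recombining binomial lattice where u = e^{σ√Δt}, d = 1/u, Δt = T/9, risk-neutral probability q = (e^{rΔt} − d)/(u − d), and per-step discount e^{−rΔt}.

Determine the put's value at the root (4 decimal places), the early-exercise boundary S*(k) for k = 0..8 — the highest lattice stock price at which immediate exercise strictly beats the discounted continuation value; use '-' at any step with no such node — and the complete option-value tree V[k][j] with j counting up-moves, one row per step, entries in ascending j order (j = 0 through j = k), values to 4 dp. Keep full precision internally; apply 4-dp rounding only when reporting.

Δt=0.11500, u=1.06909, d=0.93538, q=0.53595, disc=e^(-rΔt)=0.99301
k=9 terminal: V=max(K-S,0) → 30.4471 25.0533 18.8883 11.8421 3.7887 0.0000 0.0000 0.0000 0.0000 0.0000
k=8: j=0 S=40.3398 intr=27.8402 cont=27.3636 V=27.8402[EX]; j=1 S=46.1063 intr=22.0737 cont=21.5971 V=22.0737[EX]; j=2 S=52.6971 intr=15.4829 cont=15.0063 V=15.4829[EX]; j=3 S=60.2302 intr=7.9498 cont=7.4732 V=7.9498[EX]; j=4 S=68.8400 intr=0.0000 cont=1.7458 V=1.7458[hold]; j=5 S=78.6806 intr=0.0000 cont=0.0000 V=0.0000[hold]; j=6 S=89.9279 intr=0.0000 cont=0.0000 V=0.0000[hold]; j=7 S=102.7831 intr=0.0000 cont=0.0000 V=0.0000[hold]; j=8 S=117.4758 intr=0.0000 cont=0.0000 V=0.0000[hold]  S*(8)=60.2302
k=7: j=0 S=43.1267 intr=25.0533 cont=24.5766 V=25.0533[EX]; j=1 S=49.2917 intr=18.8883 cont=18.4117 V=18.8883[EX]; j=2 S=56.3379 intr=11.8421 cont=11.3655 V=11.8421[EX]; j=3 S=64.3913 intr=3.7887 cont=4.5925 V=4.5925[hold]; j=4 S=73.5960 intr=0.0000 cont=0.8045 V=0.8045[hold]; j=5 S=84.1165 intr=0.0000 cont=0.0000 V=0.0000[hold]; j=6 S=96.1409 intr=0.0000 cont=0.0000 V=0.0000[hold]; j=7 S=109.8841 intr=0.0000 cont=0.0000 V=0.0000[hold]  S*(7)=56.3379
k=6: j=0 S=46.1063 intr=22.0737 cont=21.5971 V=22.0737[EX]; j=1 S=52.6971 intr=15.4829 cont=15.0063 V=15.4829[EX]; j=2 S=60.2302 intr=7.9498 cont=7.9010 V=7.9498[EX]; j=3 S=68.8400 intr=0.0000 cont=2.5444 V=2.5444[hold]; j=4 S=78.6806 intr=0.0000 cont=0.3707 V=0.3707[hold]; j=5 S=89.9279 intr=0.0000 cont=0.0000 V=0.0000[hold]; j=6 S=102.7831 intr=0.0000 cont=0.0000 V=0.0000[hold]  S*(6)=60.2302
k=5: j=0 S=49.2917 intr=18.8883 cont=18.4117 V=18.8883[EX]; j=1 S=56.3379 intr=11.8421 cont=11.3655 V=11.8421[EX]; j=2 S=64.3913 intr=3.7887 cont=5.0174 V=5.0174[hold]; j=3 S=73.5960 intr=0.0000 cont=1.3697 V=1.3697[hold]; j=4 S=84.1165 intr=0.0000 cont=0.1708 V=0.1708[hold]; j=5 S=96.1409 intr=0.0000 cont=0.0000 V=0.0000[hold]  S*(5)=56.3379
k=4: j=0 S=52.6971 intr=15.4829 cont=15.0063 V=15.4829[EX]; j=1 S=60.2302 intr=7.9498 cont=8.1272 V=8.1272[hold]; j=2 S=68.8400 intr=0.0000 cont=3.0410 V=3.0410[hold]; j=3 S=78.6806 intr=0.0000 cont=0.7221 V=0.7221[hold]; j=4 S=89.9279 intr=0.0000 cont=0.0787 V=0.0787[hold]  S*(4)=52.6971
k=3: j=0 S=56.3379 intr=11.8421 cont=11.4599 V=11.8421[EX]; j=1 S=64.3913 intr=3.7887 cont=5.3635 V=5.3635[hold]; j=2 S=73.5960 intr=0.0000 cont=1.7856 V=1.7856[hold]; j=3 S=84.1165 intr=0.0000 cont=0.3746 V=0.3746[hold]  S*(3)=56.3379
k=2: j=0 S=60.2302 intr=7.9498 cont=8.3114 V=8.3114[hold]; j=1 S=68.8400 intr=0.0000 cont=3.4218 V=3.4218[hold]; j=2 S=78.6806 intr=0.0000 cont=1.0222 V=1.0222[hold]  S*(2)=-
k=1: j=0 S=64.3913 intr=3.7887 cont=5.6510 V=5.6510[hold]; j=1 S=73.5960 intr=0.0000 cont=2.1208 V=2.1208[hold]  S*(1)=-
k=0: j=0 S=68.8400 intr=0.0000 cont=3.7327 V=3.7327[hold]  S*(0)=-

price = 3.7327
boundary = - - - 56.3379 52.6971 56.3379 60.2302 56.3379 60.2302
tree:
3.7327
5.6510 2.1208
8.3114 3.4218 1.0222
11.8421 5.3635 1.7856 0.3746
15.4829 8.1272 3.0410 0.7221 0.0787
18.8883 11.8421 5.0174 1.3697 0.1708 0.0000
22.0737 15.4829 7.9498 2.5444 0.3707 0.0000 0.0000
25.0533 18.8883 11.8421 4.5925 0.8045 0.0000 0.0000 0.0000
27.8402 22.0737 15.4829 7.9498 1.7458 0.0000 0.0000 0.0000 0.0000
30.4471 25.0533 18.8883 11.8421 3.7887 0.0000 0.0000 0.0000 0.0000 0.0000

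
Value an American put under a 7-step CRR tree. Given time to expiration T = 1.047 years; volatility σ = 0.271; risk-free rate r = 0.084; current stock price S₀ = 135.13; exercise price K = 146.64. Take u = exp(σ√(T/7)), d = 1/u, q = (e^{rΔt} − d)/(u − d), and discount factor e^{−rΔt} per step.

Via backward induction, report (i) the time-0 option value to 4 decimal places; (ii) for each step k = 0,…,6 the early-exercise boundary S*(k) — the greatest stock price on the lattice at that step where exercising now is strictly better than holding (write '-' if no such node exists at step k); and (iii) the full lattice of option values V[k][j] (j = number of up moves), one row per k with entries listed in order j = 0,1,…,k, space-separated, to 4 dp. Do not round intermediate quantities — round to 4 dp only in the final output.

Δt=0.14957  u=1.11050  d=0.90050  q=0.53403  discount=0.98751
step 7 (expiry): payoffs max(K−S,0) = 81.7572 66.6263 47.9668 24.9558 0.0000 0.0000 0.0000 0.0000
step 6: (k=6,j=0): S=72.0522, (K−S)⁺=74.5878, hold=72.7570 ⇒ V=74.5878 exercise | (k=6,j=1): S=88.8550, (K−S)⁺=57.7850, hold=55.9541 ⇒ V=57.7850 exercise | (k=6,j=2): S=109.5764, (K−S)⁺=37.0636, hold=35.2328 ⇒ V=37.0636 exercise | (k=6,j=3): S=135.1300, (K−S)⁺=11.5100, hold=11.4835 ⇒ V=11.5100 exercise | (k=6,j=4): S=166.6428, (K−S)⁺=0.0000, hold=0.0000 ⇒ V=0.0000 continue | (k=6,j=5): S=205.5046, (K−S)⁺=0.0000, hold=0.0000 ⇒ V=0.0000 continue | (k=6,j=6): S=253.4291, (K−S)⁺=0.0000, hold=0.0000 ⇒ V=0.0000 continue  boundary S*=135.1300
step 5: (k=5,j=0): S=80.0137, (K−S)⁺=66.6263, hold=64.7954 ⇒ V=66.6263 exercise | (k=5,j=1): S=98.6732, (K−S)⁺=47.9668, hold=46.1359 ⇒ V=47.9668 exercise | (k=5,j=2): S=121.6842, (K−S)⁺=24.9558, hold=23.1249 ⇒ V=24.9558 exercise | (k=5,j=3): S=150.0615, (K−S)⁺=0.0000, hold=5.2964 ⇒ V=5.2964 continue | (k=5,j=4): S=185.0564, (K−S)⁺=0.0000, hold=0.0000 ⇒ V=0.0000 continue | (k=5,j=5): S=228.2123, (K−S)⁺=0.0000, hold=0.0000 ⇒ V=0.0000 continue  boundary S*=121.6842
step 4: (k=4,j=0): S=88.8550, (K−S)⁺=57.7850, hold=55.9541 ⇒ V=57.7850 exercise | (k=4,j=1): S=109.5764, (K−S)⁺=37.0636, hold=35.2328 ⇒ V=37.0636 exercise | (k=4,j=2): S=135.1300, (K−S)⁺=11.5100, hold=14.2766 ⇒ V=14.2766 continue | (k=4,j=3): S=166.6428, (K−S)⁺=0.0000, hold=2.4371 ⇒ V=2.4371 continue | (k=4,j=4): S=205.5046, (K−S)⁺=0.0000, hold=0.0000 ⇒ V=0.0000 continue  boundary S*=109.5764
step 3: (k=3,j=0): S=98.6732, (K−S)⁺=47.9668, hold=46.1359 ⇒ V=47.9668 exercise | (k=3,j=1): S=121.6842, (K−S)⁺=24.9558, hold=24.5839 ⇒ V=24.9558 exercise | (k=3,j=2): S=150.0615, (K−S)⁺=0.0000, hold=7.8547 ⇒ V=7.8547 continue | (k=3,j=3): S=185.0564, (K−S)⁺=0.0000, hold=1.1215 ⇒ V=1.1215 continue  boundary S*=121.6842
step 2: (k=2,j=0): S=109.5764, (K−S)⁺=37.0636, hold=35.2328 ⇒ V=37.0636 exercise | (k=2,j=1): S=135.1300, (K−S)⁺=11.5100, hold=15.6257 ⇒ V=15.6257 continue | (k=2,j=2): S=166.6428, (K−S)⁺=0.0000, hold=4.2058 ⇒ V=4.2058 continue  boundary S*=109.5764
step 1: (k=1,j=0): S=121.6842, (K−S)⁺=24.9558, hold=25.2954 ⇒ V=25.2954 continue | (k=1,j=1): S=150.0615, (K−S)⁺=0.0000, hold=9.4082 ⇒ V=9.4082 continue  boundary S*=-
step 0: (k=0,j=0): S=135.1300, (K−S)⁺=11.5100, hold=16.6013 ⇒ V=16.6013 continue  boundary S*=-

price = 16.6013
boundary = - - 109.5764 121.6842 109.5764 121.6842 135.1300
tree:
16.6013
25.2954 9.4082
37.0636 15.6257 4.2058
47.9668 24.9558 7.8547 1.1215
57.7850 37.0636 14.2766 2.4371 0.0000
66.6263 47.9668 24.9558 5.2964 0.0000 0.0000
74.5878 57.7850 37.0636 11.5100 0.0000 0.0000 0.0000
81.7572 66.6263 47.9668 24.9558 0.0000 0.0000 0.0000 0.0000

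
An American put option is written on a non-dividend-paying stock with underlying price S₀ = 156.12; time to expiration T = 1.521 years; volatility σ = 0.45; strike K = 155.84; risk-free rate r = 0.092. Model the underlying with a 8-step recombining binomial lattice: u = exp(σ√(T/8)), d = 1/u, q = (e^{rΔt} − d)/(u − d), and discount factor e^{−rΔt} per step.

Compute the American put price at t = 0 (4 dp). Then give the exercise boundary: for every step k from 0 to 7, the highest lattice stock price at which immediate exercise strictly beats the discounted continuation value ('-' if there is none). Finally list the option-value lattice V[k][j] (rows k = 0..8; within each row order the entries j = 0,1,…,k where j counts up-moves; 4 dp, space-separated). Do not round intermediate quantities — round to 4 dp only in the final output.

params: Δt=0.19012 u=1.21679 d=0.82184 q=0.49578 e^(-rΔt)=0.98266
t_8 payoffs: 123.3509 107.7375 84.6206 50.3944 0.0000 0.0000 0.0000 0.0000 0.0000
t_7: node(7,0) S=39.5324 payoff=116.3076 vs cont=113.6054 → 116.3076 [stop]  node(7,1) S=58.5306 payoff=97.3094 vs cont=94.6072 → 97.3094 [stop]  node(7,2) S=86.6589 payoff=69.1811 vs cont=66.4789 → 69.1811 [stop]  node(7,3) S=128.3050 payoff=27.5350 vs cont=24.9693 → 27.5350 [stop]  node(7,4) S=189.9650 payoff=0.0000 vs cont=0.0000 → 0.0000 [wait]  node(7,5) S=281.2573 payoff=0.0000 vs cont=0.0000 → 0.0000 [wait]  node(7,6) S=416.4222 payoff=0.0000 vs cont=0.0000 → 0.0000 [wait]  node(7,7) S=616.5440 payoff=0.0000 vs cont=0.0000 → 0.0000 [wait]  ⇒ S*(7)=128.3050
t_6: node(6,0) S=48.1025 payoff=107.7375 vs cont=105.0353 → 107.7375 [stop]  node(6,1) S=71.2194 payoff=84.6206 vs cont=81.9184 → 84.6206 [stop]  node(6,2) S=105.4456 payoff=50.3944 vs cont=47.6922 → 50.3944 [stop]  node(6,3) S=156.1200 payoff=0.0000 vs cont=13.6430 → 13.6430 [wait]  node(6,4) S=231.1472 payoff=0.0000 vs cont=0.0000 → 0.0000 [wait]  node(6,5) S=342.2306 payoff=0.0000 vs cont=0.0000 → 0.0000 [wait]  node(6,6) S=506.6978 payoff=0.0000 vs cont=0.0000 → 0.0000 [wait]  ⇒ S*(6)=105.4456
t_5: node(5,0) S=58.5306 payoff=97.3094 vs cont=94.6072 → 97.3094 [stop]  node(5,1) S=86.6589 payoff=69.1811 vs cont=66.4789 → 69.1811 [stop]  node(5,2) S=128.3050 payoff=27.5350 vs cont=31.6159 → 31.6159 [wait]  node(5,3) S=189.9650 payoff=0.0000 vs cont=6.7598 → 6.7598 [wait]  node(5,4) S=281.2573 payoff=0.0000 vs cont=0.0000 → 0.0000 [wait]  node(5,5) S=416.4222 payoff=0.0000 vs cont=0.0000 → 0.0000 [wait]  ⇒ S*(5)=86.6589
t_4: node(4,0) S=71.2194 payoff=84.6206 vs cont=81.9184 → 84.6206 [stop]  node(4,1) S=105.4456 payoff=50.3944 vs cont=49.6804 → 50.3944 [stop]  node(4,2) S=156.1200 payoff=0.0000 vs cont=18.9582 → 18.9582 [wait]  node(4,3) S=231.1472 payoff=0.0000 vs cont=3.3493 → 3.3493 [wait]  node(4,4) S=342.2306 payoff=0.0000 vs cont=0.0000 → 0.0000 [wait]  ⇒ S*(4)=105.4456
t_3: node(3,0) S=86.6589 payoff=69.1811 vs cont=66.4789 → 69.1811 [stop]  node(3,1) S=128.3050 payoff=27.5350 vs cont=34.2054 → 34.2054 [wait]  node(3,2) S=189.9650 payoff=0.0000 vs cont=11.0251 → 11.0251 [wait]  node(3,3) S=281.2573 payoff=0.0000 vs cont=1.6595 → 1.6595 [wait]  ⇒ S*(3)=86.6589
t_2: node(2,0) S=105.4456 payoff=50.3944 vs cont=50.9419 → 50.9419 [wait]  node(2,1) S=156.1200 payoff=0.0000 vs cont=22.3192 → 22.3192 [wait]  node(2,2) S=231.1472 payoff=0.0000 vs cont=6.2712 → 6.2712 [wait]  ⇒ S*(2)=-
t_1: node(1,0) S=128.3050 payoff=27.5350 vs cont=36.1141 → 36.1141 [wait]  node(1,1) S=189.9650 payoff=0.0000 vs cont=14.1139 → 14.1139 [wait]  ⇒ S*(1)=-
t_0: node(0,0) S=156.1200 payoff=0.0000 vs cont=24.7698 → 24.7698 [wait]  ⇒ S*(0)=-

price = 24.7698
boundary = - - - 86.6589 105.4456 86.6589 105.4456 128.3050
tree:
24.7698
36.1141 14.1139
50.9419 22.3192 6.2712
69.1811 34.2054 11.0251 1.6595
84.6206 50.3944 18.9582 3.3493 0.0000
97.3094 69.1811 31.6159 6.7598 0.0000 0.0000
107.7375 84.6206 50.3944 13.6430 0.0000 0.0000 0.0000
116.3076 97.3094 69.1811 27.5350 0.0000 0.0000 0.0000 0.0000
123.3509 107.7375 84.6206 50.3944 0.0000 0.0000 0.0000 0.0000 0.0000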